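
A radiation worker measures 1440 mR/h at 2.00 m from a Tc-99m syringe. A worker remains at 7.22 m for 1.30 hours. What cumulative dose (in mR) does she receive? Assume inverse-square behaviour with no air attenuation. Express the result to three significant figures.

144 mR

Applying the 1/r² law, rate at 7.22 m:
(2.00/7.22)² = 0.07673, so 1440 × 0.07673 = 110.5 mR/h.
Dose = rate × time = 110.5 mR/h × 1.300 h = 143.7 mR.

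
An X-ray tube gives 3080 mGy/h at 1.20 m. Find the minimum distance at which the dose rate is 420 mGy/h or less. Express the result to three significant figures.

3.25 m

By the inverse-square law, d₂ = d₁·√(I₁/I₂).
I₁/I₂ = 3080/420 = 7.333, so d₂ = 1.20 × √7.333 = 3.250 m.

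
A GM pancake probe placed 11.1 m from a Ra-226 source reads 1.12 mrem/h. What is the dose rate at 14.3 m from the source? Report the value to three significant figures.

0.675 mrem/h

Using I₁d₁² = I₂d₂², scaling from 11.1 m to 14.3 m:
1.12 × (11.1/14.3)² = 1.12 × 0.6025 = 0.6748 mrem/h.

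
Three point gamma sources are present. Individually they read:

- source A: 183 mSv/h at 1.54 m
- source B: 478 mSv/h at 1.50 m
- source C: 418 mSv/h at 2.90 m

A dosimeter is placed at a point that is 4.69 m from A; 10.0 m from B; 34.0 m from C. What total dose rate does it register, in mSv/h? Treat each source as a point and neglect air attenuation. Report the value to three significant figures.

33.5 mSv/h

By superposition, sum each source's inverse-square contribution:
A: 183 × (1.54/4.69)² = 19.73 mSv/h
B: 478 × (1.50/10.0)² = 10.75 mSv/h
C: 418 × (2.90/34.0)² = 3.041 mSv/h
Total = 19.73 + 10.75 + 3.041 = 33.52 mSv/h.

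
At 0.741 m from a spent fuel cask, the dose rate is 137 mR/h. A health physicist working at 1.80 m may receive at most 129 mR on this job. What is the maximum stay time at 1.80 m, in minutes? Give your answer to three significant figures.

333 min

Using I₁d₁² = I₂d₂², rate at 1.80 m:
(0.741/1.80)² = 0.1695, so 137 × 0.1695 = 23.22 mR/h.
Stay time = 129 mR ÷ 23.22 mR/h = 5.556 h = 333.4 min.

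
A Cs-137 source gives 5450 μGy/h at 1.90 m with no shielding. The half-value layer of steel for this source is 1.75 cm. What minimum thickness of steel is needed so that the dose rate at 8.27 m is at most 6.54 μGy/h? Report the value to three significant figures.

9.55 cm

At 8.27 m, distance alone gives (1.90/8.27)² = 0.05278, so 5450 × 0.05278 = 287.7 μGy/h.
Further attenuation needed: 287.7/6.54 = 43.99.
n = log₂(43.99) = 5.459 half-value layers.
Thickness = 5.459 × 1.75 cm = 9.553 cm.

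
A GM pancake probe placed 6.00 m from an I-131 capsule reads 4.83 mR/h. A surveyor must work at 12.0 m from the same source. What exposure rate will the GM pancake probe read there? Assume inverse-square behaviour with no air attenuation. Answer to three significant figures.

1.21 mR/h

By the inverse-square law, scaling from 6.00 m to 12.0 m:
(6.00/12.0)² = 0.2500, so 4.83 × 0.2500 = 1.208 mR/h.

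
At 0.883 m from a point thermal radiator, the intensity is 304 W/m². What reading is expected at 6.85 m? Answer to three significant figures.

5.05 W/m²

Since intensity falls as 1/r², the rate at 6.85 m is
304 × (0.883/6.85)² = 304 × 0.01662 = 5.052 W/m².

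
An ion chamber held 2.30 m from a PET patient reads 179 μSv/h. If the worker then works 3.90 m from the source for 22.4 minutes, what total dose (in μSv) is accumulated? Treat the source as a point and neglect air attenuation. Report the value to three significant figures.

23.2 μSv

Since intensity falls as 1/r², rate at 3.90 m:
(2.30/3.90)² = 0.3478, so 179 × 0.3478 = 62.26 μSv/h.
Dose = rate × time = 62.26 μSv/h × 0.3733 h = 23.24 μSv.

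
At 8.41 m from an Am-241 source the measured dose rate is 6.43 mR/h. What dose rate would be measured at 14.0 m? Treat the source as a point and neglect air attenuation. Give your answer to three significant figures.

Since intensity falls as 1/r², scaling from 8.41 m to 14.0 m:
6.43 × (8.41/14.0)² = 6.43 × 0.3609 = 2.321 mR/h.

2.32 mR/h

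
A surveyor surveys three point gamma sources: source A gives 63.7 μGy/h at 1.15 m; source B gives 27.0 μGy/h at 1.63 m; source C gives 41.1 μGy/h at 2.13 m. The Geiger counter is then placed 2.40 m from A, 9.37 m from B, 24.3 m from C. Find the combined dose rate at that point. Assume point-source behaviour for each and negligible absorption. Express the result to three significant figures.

By superposition, sum each source's inverse-square contribution:
A: 63.7 × (1.15/2.40)² = 14.63 μGy/h
B: 27.0 × (1.63/9.37)² = 0.8171 μGy/h
C: 41.1 × (2.13/24.3)² = 0.3158 μGy/h
Total = 14.63 + 0.8171 + 0.3158 = 15.76 μGy/h.

15.8 μGy/h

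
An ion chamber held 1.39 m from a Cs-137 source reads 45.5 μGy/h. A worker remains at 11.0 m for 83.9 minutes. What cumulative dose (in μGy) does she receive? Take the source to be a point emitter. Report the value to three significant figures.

By the inverse-square law, rate at 11.0 m:
(1.39/11.0)² = 0.01597, so 45.5 × 0.01597 = 0.7266 μGy/h.
Dose = rate × time = 0.7266 μGy/h × 1.398 h = 1.016 μGy.

1.02 μGy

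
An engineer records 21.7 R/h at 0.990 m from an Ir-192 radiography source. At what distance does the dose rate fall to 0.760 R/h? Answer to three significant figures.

Since intensity falls as 1/r², d₂ = d₁·√(I₁/I₂).
I₁/I₂ = 21.7/0.760 = 28.55, so d₂ = 0.990 × √28.55 = 5.290 m.

5.29 m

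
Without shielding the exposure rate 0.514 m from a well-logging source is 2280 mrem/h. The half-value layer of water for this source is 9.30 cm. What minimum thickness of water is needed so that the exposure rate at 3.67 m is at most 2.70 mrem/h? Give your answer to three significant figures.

37.7 cm

At 3.67 m, distance alone gives (0.514/3.67)² = 0.01962, so 2280 × 0.01962 = 44.73 mrem/h.
Further attenuation needed: 44.73/2.70 = 16.57.
n = log₂(16.57) = 4.051 half-value layers.
Thickness = 4.051 × 9.30 cm = 37.67 cm.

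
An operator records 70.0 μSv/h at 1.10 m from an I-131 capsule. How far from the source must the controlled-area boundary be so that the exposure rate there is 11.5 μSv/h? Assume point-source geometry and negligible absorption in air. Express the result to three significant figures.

Since intensity falls as 1/r², d₂ = d₁·√(I₁/I₂).
I₁/I₂ = 70.0/11.5 = 6.087, so d₂ = 1.10 × √6.087 = 2.714 m.

2.71 m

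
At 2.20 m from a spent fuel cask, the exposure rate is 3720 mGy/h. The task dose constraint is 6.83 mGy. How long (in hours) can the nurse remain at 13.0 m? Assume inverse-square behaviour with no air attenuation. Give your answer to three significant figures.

Intensity scales as (d₁/d₂)², so rate at 13.0 m:
3720 × (2.20/13.0)² = 3720 × 0.02864 = 106.5 mGy/h.
Stay time = 6.83 mGy ÷ 106.5 mGy/h = 0.06413 h.

0.0641 h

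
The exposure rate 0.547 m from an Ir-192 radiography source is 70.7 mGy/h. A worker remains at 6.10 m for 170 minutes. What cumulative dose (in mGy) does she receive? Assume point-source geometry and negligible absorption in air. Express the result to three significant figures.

1.61 mGy

Since intensity falls as 1/r², rate at 6.10 m:
(0.547/6.10)² = 0.008041, so 70.7 × 0.008041 = 0.5685 mGy/h.
Dose = rate × time = 0.5685 mGy/h × 2.833 h = 1.611 mGy.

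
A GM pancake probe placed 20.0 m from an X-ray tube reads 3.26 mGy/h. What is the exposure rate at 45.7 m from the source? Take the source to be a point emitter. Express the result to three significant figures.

Applying the 1/r² law, scaling from 20.0 m to 45.7 m:
(20.0/45.7)² = 0.1915, so 3.26 × 0.1915 = 0.6243 mGy/h.

0.624 mGy/h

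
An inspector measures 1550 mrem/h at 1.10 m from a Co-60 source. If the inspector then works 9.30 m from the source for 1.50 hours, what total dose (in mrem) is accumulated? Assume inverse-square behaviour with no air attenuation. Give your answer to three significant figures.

Applying the 1/r² law, rate at 9.30 m:
(1.10/9.30)² = 0.01399, so 1550 × 0.01399 = 21.68 mrem/h.
Dose = rate × time = 21.68 mrem/h × 1.500 h = 32.52 mrem.

32.5 mrem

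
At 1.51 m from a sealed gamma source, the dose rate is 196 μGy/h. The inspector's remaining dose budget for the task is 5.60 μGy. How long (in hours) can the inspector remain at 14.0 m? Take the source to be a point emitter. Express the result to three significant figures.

By the inverse-square law, rate at 14.0 m:
196 × (1.51/14.0)² = 196 × 0.01163 = 2.279 μGy/h.
Stay time = 5.60 μGy ÷ 2.279 μGy/h = 2.457 h.

2.46 h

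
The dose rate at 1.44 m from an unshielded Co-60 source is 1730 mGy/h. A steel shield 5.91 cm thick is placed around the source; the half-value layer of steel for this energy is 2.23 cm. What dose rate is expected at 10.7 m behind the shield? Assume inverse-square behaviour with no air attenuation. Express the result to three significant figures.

4.99 mGy/h

Distance alone: (1.44/10.7)² = 0.01811, so 1730 × 0.01811 = 31.33 mGy/h.
Shield: 5.91/2.23 = 2.650 half-value layers → attenuation 2^(−2.650) = 0.1593.
Combined: 31.33 × 0.1593 = 4.991 mGy/h.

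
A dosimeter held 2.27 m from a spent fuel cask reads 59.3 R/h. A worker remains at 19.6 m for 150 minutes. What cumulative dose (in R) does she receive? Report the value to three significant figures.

Since intensity falls as 1/r², rate at 19.6 m:
59.3 × (2.27/19.6)² = 59.3 × 0.01341 = 0.7952 R/h.
Dose = rate × time = 0.7952 R/h × 2.500 h = 1.988 R.

1.99 R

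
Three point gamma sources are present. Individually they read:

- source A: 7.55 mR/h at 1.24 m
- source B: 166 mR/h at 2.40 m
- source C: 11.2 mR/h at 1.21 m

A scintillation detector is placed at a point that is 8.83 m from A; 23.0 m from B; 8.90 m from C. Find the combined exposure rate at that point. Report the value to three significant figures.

2.16 mR/h

By superposition, sum each source's inverse-square contribution:
A: 7.55 × (1.24/8.83)² = 0.1489 mR/h
B: 166 × (2.40/23.0)² = 1.807 mR/h
C: 11.2 × (1.21/8.90)² = 0.2070 mR/h
Total = 0.1489 + 1.807 + 0.2070 = 2.163 mR/h.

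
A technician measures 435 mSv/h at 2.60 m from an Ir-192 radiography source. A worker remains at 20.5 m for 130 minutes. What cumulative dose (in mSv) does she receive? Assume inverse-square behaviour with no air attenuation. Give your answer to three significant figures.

Applying the 1/r² law, rate at 20.5 m:
(2.60/20.5)² = 0.01609, so 435 × 0.01609 = 6.999 mSv/h.
Dose = rate × time = 6.999 mSv/h × 2.167 h = 15.17 mSv.

15.2 mSv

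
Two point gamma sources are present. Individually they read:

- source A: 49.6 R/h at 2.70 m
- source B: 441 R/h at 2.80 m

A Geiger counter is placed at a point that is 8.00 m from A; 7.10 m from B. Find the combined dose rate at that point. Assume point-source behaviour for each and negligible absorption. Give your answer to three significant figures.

74.2 R/h

By superposition, sum each source's inverse-square contribution:
A: 49.6 × (2.70/8.00)² = 5.650 R/h
B: 441 × (2.80/7.10)² = 68.59 R/h
Total = 5.650 + 68.59 = 74.24 R/h.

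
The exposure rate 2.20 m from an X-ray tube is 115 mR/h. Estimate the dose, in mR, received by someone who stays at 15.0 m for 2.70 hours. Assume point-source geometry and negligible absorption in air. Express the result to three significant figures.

Using I₁d₁² = I₂d₂², rate at 15.0 m:
(2.20/15.0)² = 0.02151, so 115 × 0.02151 = 2.474 mR/h.
Dose = rate × time = 2.474 mR/h × 2.700 h = 6.680 mR.

6.68 mR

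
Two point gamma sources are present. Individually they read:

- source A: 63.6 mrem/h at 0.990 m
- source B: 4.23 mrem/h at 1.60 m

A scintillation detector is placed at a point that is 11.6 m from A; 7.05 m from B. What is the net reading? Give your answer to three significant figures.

Each source contributes Iᵢ·(dᵢ/rᵢ)²; contributions add.
A: 63.6 × (0.990/11.6)² = 0.4632 mrem/h
B: 4.23 × (1.60/7.05)² = 0.2179 mrem/h
Total = 0.4632 + 0.2179 = 0.6811 mrem/h.

0.681 mrem/h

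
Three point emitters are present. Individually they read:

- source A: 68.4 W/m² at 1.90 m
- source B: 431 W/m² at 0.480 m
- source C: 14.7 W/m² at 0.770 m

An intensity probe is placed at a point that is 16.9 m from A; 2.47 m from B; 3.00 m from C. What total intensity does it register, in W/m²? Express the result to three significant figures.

By superposition, sum each source's inverse-square contribution:
A: 68.4 × (1.90/16.9)² = 0.8645 W/m²
B: 431 × (0.480/2.47)² = 16.28 W/m²
C: 14.7 × (0.770/3.00)² = 0.9684 W/m²
Total = 0.8645 + 16.28 + 0.9684 = 18.11 W/m².

18.1 W/m²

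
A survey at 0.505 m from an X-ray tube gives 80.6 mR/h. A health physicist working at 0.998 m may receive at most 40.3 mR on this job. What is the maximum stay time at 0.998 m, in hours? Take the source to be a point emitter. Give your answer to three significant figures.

Using I₁d₁² = I₂d₂², rate at 0.998 m:
(0.505/0.998)² = 0.2560, so 80.6 × 0.2560 = 20.63 mR/h.
Stay time = 40.3 mR ÷ 20.63 mR/h = 1.953 h.

1.95 h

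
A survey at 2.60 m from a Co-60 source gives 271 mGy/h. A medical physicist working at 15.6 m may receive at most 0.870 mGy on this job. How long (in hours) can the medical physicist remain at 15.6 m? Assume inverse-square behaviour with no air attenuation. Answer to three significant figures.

0.116 h

Applying the 1/r² law, rate at 15.6 m:
(2.60/15.6)² = 0.02778, so 271 × 0.02778 = 7.528 mGy/h.
Stay time = 0.870 mGy ÷ 7.528 mGy/h = 0.1156 h.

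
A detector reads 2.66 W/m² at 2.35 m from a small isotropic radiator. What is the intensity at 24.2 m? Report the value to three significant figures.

0.0251 W/m²

By the inverse-square law, the rate at 24.2 m is
2.66 × (2.35/24.2)² = 2.66 × 0.009430 = 0.02508 W/m².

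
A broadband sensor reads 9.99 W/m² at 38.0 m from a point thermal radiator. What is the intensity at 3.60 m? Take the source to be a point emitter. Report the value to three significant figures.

1110 W/m²

Using I₁d₁² = I₂d₂², the rate at 3.60 m is
9.99 × (38.0/3.60)² = 9.99 × 111.4 = 1113 W/m².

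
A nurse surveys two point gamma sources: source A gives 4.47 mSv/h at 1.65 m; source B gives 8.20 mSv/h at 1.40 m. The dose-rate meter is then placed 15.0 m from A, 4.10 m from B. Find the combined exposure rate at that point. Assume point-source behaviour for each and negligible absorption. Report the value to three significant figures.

1.01 mSv/h

By superposition, sum each source's inverse-square contribution:
A: 4.47 × (1.65/15.0)² = 0.05409 mSv/h
B: 8.20 × (1.40/4.10)² = 0.9561 mSv/h
Total = 0.05409 + 0.9561 = 1.010 mSv/h.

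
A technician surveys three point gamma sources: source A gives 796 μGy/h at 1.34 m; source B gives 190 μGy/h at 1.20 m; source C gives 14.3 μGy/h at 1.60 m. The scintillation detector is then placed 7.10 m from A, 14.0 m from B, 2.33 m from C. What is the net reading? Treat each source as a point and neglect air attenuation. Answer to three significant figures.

By superposition, sum each source's inverse-square contribution:
A: 796 × (1.34/7.10)² = 28.35 μGy/h
B: 190 × (1.20/14.0)² = 1.396 μGy/h
C: 14.3 × (1.60/2.33)² = 6.743 μGy/h
Total = 28.35 + 1.396 + 6.743 = 36.49 μGy/h.

36.5 μGy/h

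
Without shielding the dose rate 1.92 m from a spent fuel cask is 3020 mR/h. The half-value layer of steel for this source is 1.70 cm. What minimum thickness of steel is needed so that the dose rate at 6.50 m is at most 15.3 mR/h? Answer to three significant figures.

6.98 cm

At 6.50 m, distance alone gives 3020 × (1.92/6.50)² = 3020 × 0.08725 = 263.5 mR/h.
Further attenuation needed: 263.5/15.3 = 17.22.
n = log₂(17.22) = 4.106 half-value layers.
Thickness = 4.106 × 1.70 cm = 6.980 cm.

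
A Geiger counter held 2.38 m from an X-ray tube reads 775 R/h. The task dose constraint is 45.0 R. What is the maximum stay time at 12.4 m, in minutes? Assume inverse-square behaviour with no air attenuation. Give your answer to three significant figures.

94.6 min

Since intensity falls as 1/r², rate at 12.4 m:
(2.38/12.4)² = 0.03684, so 775 × 0.03684 = 28.55 R/h.
Stay time = 45.0 R ÷ 28.55 R/h = 1.576 h = 94.56 min.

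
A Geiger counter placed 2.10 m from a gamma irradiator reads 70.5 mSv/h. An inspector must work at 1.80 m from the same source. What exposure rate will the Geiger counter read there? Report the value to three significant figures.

96.0 mSv/h

Using I₁d₁² = I₂d₂², scaling from 2.10 m to 1.80 m:
(2.10/1.80)² = 1.361, so 70.5 × 1.361 = 95.95 mSv/h.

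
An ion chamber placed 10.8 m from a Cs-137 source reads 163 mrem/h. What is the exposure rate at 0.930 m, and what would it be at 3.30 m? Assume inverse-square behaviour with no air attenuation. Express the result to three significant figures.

22000 mrem/h; 1750 mrem/h

Intensity scales as (d₁/d₂)², so
At 0.930 m: (10.8/0.930)² = 134.9, so 163 × 134.9 = 21990 mrem/h
At 3.30 m: 21990 × (0.930/3.30)² = 21990 × 0.07942 = 1746 mrem/h.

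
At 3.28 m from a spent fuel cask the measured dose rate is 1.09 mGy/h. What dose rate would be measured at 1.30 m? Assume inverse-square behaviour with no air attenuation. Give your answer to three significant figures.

Intensity scales as (d₁/d₂)², so scaling from 3.28 m to 1.30 m:
1.09 × (3.28/1.30)² = 1.09 × 6.366 = 6.939 mGy/h.

6.94 mGy/h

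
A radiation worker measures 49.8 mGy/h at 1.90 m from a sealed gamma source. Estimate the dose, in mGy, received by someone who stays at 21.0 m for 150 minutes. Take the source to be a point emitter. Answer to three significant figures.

Using I₁d₁² = I₂d₂², rate at 21.0 m:
49.8 × (1.90/21.0)² = 49.8 × 0.008186 = 0.4077 mGy/h.
Dose = rate × time = 0.4077 mGy/h × 2.500 h = 1.019 mGy.

1.02 mGy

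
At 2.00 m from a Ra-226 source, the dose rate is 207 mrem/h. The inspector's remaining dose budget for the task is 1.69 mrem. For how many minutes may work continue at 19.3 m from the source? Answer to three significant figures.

Since intensity falls as 1/r², rate at 19.3 m:
207 × (2.00/19.3)² = 207 × 0.01074 = 2.223 mrem/h.
Stay time = 1.69 mrem ÷ 2.223 mrem/h = 0.7602 h = 45.61 min.

45.6 min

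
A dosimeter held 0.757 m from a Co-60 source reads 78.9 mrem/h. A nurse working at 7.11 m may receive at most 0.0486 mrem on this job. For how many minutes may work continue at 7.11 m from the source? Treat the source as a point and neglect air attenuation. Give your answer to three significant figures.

Since intensity falls as 1/r², rate at 7.11 m:
78.9 × (0.757/7.11)² = 78.9 × 0.01134 = 0.8947 mrem/h.
Stay time = 0.0486 mrem ÷ 0.8947 mrem/h = 0.05432 h = 3.259 min.

3.26 min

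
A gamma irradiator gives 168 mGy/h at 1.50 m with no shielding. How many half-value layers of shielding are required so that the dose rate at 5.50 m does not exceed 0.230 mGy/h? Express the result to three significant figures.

5.76 half-value layers

At 5.50 m, distance alone gives 168 × (1.50/5.50)² = 168 × 0.07438 = 12.50 mGy/h.
Further attenuation needed: 12.50/0.230 = 54.35.
n = log₂(54.35) = 5.764 half-value layers.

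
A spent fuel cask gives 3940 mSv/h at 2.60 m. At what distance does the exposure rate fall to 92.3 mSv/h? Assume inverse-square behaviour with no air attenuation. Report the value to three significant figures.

Applying the 1/r² law, d₂ = d₁·√(I₁/I₂).
I₁/I₂ = 3940/92.3 = 42.69, so d₂ = 2.60 × √42.69 = 16.99 m.

17.0 m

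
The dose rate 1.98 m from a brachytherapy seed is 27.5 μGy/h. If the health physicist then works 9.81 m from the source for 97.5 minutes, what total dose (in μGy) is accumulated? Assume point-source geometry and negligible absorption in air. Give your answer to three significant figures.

1.82 μGy

Applying the 1/r² law, rate at 9.81 m:
27.5 × (1.98/9.81)² = 27.5 × 0.04074 = 1.120 μGy/h.
Dose = rate × time = 1.120 μGy/h × 1.625 h = 1.820 μGy.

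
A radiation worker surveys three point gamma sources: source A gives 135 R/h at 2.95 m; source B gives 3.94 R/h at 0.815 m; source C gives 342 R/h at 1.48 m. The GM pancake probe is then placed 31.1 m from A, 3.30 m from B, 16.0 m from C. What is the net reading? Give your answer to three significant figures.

4.38 R/h

Each source contributes Iᵢ·(dᵢ/rᵢ)²; contributions add.
A: 135 × (2.95/31.1)² = 1.215 R/h
B: 3.94 × (0.815/3.30)² = 0.2403 R/h
C: 342 × (1.48/16.0)² = 2.926 R/h
Total = 1.215 + 0.2403 + 2.926 = 4.381 R/h.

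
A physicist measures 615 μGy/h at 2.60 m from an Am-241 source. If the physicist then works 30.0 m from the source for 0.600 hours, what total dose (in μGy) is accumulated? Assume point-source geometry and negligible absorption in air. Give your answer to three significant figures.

2.77 μGy

By the inverse-square law, rate at 30.0 m:
615 × (2.60/30.0)² = 615 × 0.007511 = 4.619 μGy/h.
Dose = rate × time = 4.619 μGy/h × 0.6000 h = 2.771 μGy.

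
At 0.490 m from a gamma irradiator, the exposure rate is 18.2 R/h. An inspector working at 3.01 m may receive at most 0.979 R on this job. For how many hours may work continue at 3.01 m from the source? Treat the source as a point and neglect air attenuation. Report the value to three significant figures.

2.03 h

Intensity scales as (d₁/d₂)², so rate at 3.01 m:
18.2 × (0.490/3.01)² = 18.2 × 0.02650 = 0.4823 R/h.
Stay time = 0.979 R ÷ 0.4823 R/h = 2.030 h.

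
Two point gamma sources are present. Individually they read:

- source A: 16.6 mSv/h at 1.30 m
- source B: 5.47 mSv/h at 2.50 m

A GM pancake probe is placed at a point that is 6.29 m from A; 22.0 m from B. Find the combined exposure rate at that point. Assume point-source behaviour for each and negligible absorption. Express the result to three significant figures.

0.780 mSv/h

Each source contributes Iᵢ·(dᵢ/rᵢ)²; contributions add.
A: 16.6 × (1.30/6.29)² = 0.7091 mSv/h
B: 5.47 × (2.50/22.0)² = 0.07064 mSv/h
Total = 0.7091 + 0.07064 = 0.7797 mSv/h.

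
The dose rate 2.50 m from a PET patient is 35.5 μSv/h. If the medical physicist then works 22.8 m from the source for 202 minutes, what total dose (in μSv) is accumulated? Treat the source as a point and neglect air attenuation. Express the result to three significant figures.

1.44 μSv

By the inverse-square law, rate at 22.8 m:
35.5 × (2.50/22.8)² = 35.5 × 0.01202 = 0.4267 μSv/h.
Dose = rate × time = 0.4267 μSv/h × 3.367 h = 1.437 μSv.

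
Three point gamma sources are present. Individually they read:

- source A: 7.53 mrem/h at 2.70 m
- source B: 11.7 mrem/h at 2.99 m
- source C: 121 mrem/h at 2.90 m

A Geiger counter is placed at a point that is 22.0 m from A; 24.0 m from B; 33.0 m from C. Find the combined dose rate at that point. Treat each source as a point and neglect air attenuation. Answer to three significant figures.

1.23 mrem/h

Each source contributes Iᵢ·(dᵢ/rᵢ)²; contributions add.
A: 7.53 × (2.70/22.0)² = 0.1134 mrem/h
B: 11.7 × (2.99/24.0)² = 0.1816 mrem/h
C: 121 × (2.90/33.0)² = 0.9344 mrem/h
Total = 0.1134 + 0.1816 + 0.9344 = 1.229 mrem/h.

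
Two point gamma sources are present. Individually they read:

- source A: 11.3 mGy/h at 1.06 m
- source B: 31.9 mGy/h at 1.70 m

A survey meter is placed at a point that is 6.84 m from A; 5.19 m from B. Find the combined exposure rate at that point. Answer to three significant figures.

3.69 mGy/h

Each source contributes Iᵢ·(dᵢ/rᵢ)²; contributions add.
A: 11.3 × (1.06/6.84)² = 0.2714 mGy/h
B: 31.9 × (1.70/5.19)² = 3.423 mGy/h
Total = 0.2714 + 3.423 = 3.694 mGy/h.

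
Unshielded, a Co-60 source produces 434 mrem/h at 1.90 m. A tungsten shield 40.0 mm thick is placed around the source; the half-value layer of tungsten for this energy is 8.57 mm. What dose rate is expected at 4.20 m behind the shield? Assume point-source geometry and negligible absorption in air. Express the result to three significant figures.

Distance alone: 434 × (1.90/4.20)² = 434 × 0.2046 = 88.80 mrem/h.
Shield: 40.0/8.57 = 4.667 half-value layers → attenuation 2^(−4.667) = 0.03936.
Combined: 88.80 × 0.03936 = 3.495 mrem/h.

3.50 mrem/h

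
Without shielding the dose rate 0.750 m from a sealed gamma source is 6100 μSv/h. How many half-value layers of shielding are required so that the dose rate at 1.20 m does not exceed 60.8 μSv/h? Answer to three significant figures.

At 1.20 m, distance alone gives 6100 × (0.750/1.20)² = 6100 × 0.3906 = 2383 μSv/h.
Further attenuation needed: 2383/60.8 = 39.19.
n = log₂(39.19) = 5.292 half-value layers.

5.29 half-value layers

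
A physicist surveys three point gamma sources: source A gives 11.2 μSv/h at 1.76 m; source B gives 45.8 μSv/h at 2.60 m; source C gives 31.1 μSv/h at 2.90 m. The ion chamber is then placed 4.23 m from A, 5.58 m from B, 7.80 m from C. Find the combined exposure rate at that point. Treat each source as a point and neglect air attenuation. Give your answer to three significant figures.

By superposition, sum each source's inverse-square contribution:
A: 11.2 × (1.76/4.23)² = 1.939 μSv/h
B: 45.8 × (2.60/5.58)² = 9.944 μSv/h
C: 31.1 × (2.90/7.80)² = 4.299 μSv/h
Total = 1.939 + 9.944 + 4.299 = 16.18 μSv/h.

16.2 μSv/h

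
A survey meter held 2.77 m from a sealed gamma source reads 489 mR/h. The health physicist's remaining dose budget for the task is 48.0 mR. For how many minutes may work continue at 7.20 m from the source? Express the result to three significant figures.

Since intensity falls as 1/r², rate at 7.20 m:
489 × (2.77/7.20)² = 489 × 0.1480 = 72.37 mR/h.
Stay time = 48.0 mR ÷ 72.37 mR/h = 0.6633 h = 39.80 min.

39.8 min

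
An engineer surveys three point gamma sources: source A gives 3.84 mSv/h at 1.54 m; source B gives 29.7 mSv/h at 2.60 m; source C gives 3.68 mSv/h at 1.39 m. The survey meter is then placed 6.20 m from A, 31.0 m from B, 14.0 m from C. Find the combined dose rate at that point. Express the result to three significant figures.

Each source contributes Iᵢ·(dᵢ/rᵢ)²; contributions add.
A: 3.84 × (1.54/6.20)² = 0.2369 mSv/h
B: 29.7 × (2.60/31.0)² = 0.2089 mSv/h
C: 3.68 × (1.39/14.0)² = 0.03628 mSv/h
Total = 0.2369 + 0.2089 + 0.03628 = 0.4821 mSv/h.

0.482 mSv/h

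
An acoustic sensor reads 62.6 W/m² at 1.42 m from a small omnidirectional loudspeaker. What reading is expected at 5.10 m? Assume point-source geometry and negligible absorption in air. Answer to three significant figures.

4.85 W/m²

Using I₁d₁² = I₂d₂², the rate at 5.10 m is
(1.42/5.10)² = 0.07752, so 62.6 × 0.07752 = 4.853 W/m².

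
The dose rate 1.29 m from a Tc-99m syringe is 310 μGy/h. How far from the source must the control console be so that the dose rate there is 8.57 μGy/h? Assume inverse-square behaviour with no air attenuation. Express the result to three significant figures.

Using I₁d₁² = I₂d₂², d₂ = d₁·√(I₁/I₂).
I₁/I₂ = 310/8.57 = 36.17, so d₂ = 1.29 × √36.17 = 7.758 m.

7.76 m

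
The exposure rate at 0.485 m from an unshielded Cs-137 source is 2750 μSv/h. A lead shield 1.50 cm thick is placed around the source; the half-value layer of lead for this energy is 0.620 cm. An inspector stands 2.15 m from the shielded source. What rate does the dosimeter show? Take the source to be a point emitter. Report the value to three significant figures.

Distance alone: (0.485/2.15)² = 0.05089, so 2750 × 0.05089 = 139.9 μSv/h.
Shield: 1.50/0.620 = 2.419 half-value layers → attenuation 2^(−2.419) = 0.1870.
Combined: 139.9 × 0.1870 = 26.16 μSv/h.

26.2 μSv/h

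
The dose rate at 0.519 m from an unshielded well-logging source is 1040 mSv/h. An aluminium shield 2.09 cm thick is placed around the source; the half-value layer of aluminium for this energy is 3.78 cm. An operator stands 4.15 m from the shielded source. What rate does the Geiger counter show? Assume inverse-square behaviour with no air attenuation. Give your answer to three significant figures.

Distance alone: 1040 × (0.519/4.15)² = 1040 × 0.01564 = 16.27 mSv/h.
Shield: 2.09/3.78 = 0.5529 half-value layers → attenuation 2^(−0.5529) = 0.6816.
Combined: 16.27 × 0.6816 = 11.09 mSv/h.

11.1 mSv/h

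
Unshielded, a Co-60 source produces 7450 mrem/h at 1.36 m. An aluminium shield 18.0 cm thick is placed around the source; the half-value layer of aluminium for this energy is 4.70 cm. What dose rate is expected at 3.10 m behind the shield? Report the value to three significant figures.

Distance alone: (1.36/3.10)² = 0.1925, so 7450 × 0.1925 = 1434 mrem/h.
Shield: 18.0/4.70 = 3.830 half-value layers → attenuation 2^(−3.830) = 0.07032.
Combined: 1434 × 0.07032 = 100.8 mrem/h.

101 mrem/h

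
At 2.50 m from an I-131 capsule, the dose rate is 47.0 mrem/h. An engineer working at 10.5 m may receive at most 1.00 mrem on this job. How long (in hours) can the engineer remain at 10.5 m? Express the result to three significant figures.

0.375 h

By the inverse-square law, rate at 10.5 m:
(2.50/10.5)² = 0.05669, so 47.0 × 0.05669 = 2.664 mrem/h.
Stay time = 1.00 mrem ÷ 2.664 mrem/h = 0.3754 h.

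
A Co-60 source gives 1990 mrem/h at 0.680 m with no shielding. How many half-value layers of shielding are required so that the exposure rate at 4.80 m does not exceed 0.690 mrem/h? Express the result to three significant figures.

At 4.80 m, distance alone gives (0.680/4.80)² = 0.02007, so 1990 × 0.02007 = 39.94 mrem/h.
Further attenuation needed: 39.94/0.690 = 57.88.
n = log₂(57.88) = 5.855 half-value layers.

5.86 half-value layers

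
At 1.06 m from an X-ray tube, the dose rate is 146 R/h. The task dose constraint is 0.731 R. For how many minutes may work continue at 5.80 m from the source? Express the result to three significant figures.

Applying the 1/r² law, rate at 5.80 m:
(1.06/5.80)² = 0.03340, so 146 × 0.03340 = 4.876 R/h.
Stay time = 0.731 R ÷ 4.876 R/h = 0.1499 h = 8.994 min.

8.99 min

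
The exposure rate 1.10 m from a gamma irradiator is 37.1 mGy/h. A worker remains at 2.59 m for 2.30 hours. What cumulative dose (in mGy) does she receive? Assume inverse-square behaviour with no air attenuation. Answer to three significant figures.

By the inverse-square law, rate at 2.59 m:
(1.10/2.59)² = 0.1804, so 37.1 × 0.1804 = 6.693 mGy/h.
Dose = rate × time = 6.693 mGy/h × 2.300 h = 15.39 mGy.

15.4 mGy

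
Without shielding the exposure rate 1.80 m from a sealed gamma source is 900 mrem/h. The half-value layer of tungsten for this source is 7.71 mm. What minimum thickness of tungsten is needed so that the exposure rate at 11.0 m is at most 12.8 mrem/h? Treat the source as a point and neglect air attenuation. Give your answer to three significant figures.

At 11.0 m, distance alone gives (1.80/11.0)² = 0.02678, so 900 × 0.02678 = 24.10 mrem/h.
Further attenuation needed: 24.10/12.8 = 1.883.
n = log₂(1.883) = 0.9130 half-value layers.
Thickness = 0.9130 × 7.71 mm = 7.039 mm.

7.04 mm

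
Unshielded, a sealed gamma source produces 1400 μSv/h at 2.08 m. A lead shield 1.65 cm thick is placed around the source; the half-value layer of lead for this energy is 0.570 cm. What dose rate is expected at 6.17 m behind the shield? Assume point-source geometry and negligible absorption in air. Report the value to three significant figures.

Distance alone: (2.08/6.17)² = 0.1136, so 1400 × 0.1136 = 159.0 μSv/h.
Shield: 1.65/0.570 = 2.895 half-value layers → attenuation 2^(−2.895) = 0.1344.
Combined: 159.0 × 0.1344 = 21.37 μSv/h.

21.4 μSv/h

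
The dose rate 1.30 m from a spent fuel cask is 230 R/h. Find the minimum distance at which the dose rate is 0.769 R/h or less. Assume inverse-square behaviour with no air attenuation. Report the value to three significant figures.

22.5 m

Applying the 1/r² law, d₂ = d₁·√(I₁/I₂).
I₁/I₂ = 230/0.769 = 299.1, so d₂ = 1.30 × √299.1 = 22.48 m.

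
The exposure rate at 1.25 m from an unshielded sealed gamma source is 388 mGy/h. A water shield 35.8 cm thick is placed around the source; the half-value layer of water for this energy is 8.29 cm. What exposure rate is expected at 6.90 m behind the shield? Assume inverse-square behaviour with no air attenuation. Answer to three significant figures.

0.638 mGy/h

Distance alone: (1.25/6.90)² = 0.03282, so 388 × 0.03282 = 12.73 mGy/h.
Shield: 35.8/8.29 = 4.318 half-value layers → attenuation 2^(−4.318) = 0.05014.
Combined: 12.73 × 0.05014 = 0.6383 mGy/h.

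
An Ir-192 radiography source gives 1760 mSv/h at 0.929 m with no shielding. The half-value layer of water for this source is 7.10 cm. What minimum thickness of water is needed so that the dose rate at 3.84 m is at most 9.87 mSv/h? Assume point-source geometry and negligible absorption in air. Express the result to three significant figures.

At 3.84 m, distance alone gives 1760 × (0.929/3.84)² = 1760 × 0.05853 = 103.0 mSv/h.
Further attenuation needed: 103.0/9.87 = 10.44.
n = log₂(10.44) = 3.384 half-value layers.
Thickness = 3.384 × 7.10 cm = 24.03 cm.

24.0 cm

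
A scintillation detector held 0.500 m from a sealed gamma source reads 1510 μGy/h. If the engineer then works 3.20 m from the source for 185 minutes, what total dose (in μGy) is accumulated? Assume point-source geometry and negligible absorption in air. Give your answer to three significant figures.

By the inverse-square law, rate at 3.20 m:
1510 × (0.500/3.20)² = 1510 × 0.02441 = 36.86 μGy/h.
Dose = rate × time = 36.86 μGy/h × 3.083 h = 113.6 μGy.

114 μGy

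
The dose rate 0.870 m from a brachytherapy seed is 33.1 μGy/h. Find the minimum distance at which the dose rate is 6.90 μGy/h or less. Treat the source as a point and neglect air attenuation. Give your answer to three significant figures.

By the inverse-square law, d₂ = d₁·√(I₁/I₂).
I₁/I₂ = 33.1/6.90 = 4.797, so d₂ = 0.870 × √4.797 = 1.905 m.

1.91 m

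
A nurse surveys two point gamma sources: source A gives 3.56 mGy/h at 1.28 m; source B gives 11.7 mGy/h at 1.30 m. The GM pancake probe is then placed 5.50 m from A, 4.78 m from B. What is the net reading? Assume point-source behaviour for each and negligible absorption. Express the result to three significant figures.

Each source contributes Iᵢ·(dᵢ/rᵢ)²; contributions add.
A: 3.56 × (1.28/5.50)² = 0.1928 mGy/h
B: 11.7 × (1.30/4.78)² = 0.8654 mGy/h
Total = 0.1928 + 0.8654 = 1.058 mGy/h.

1.06 mGy/h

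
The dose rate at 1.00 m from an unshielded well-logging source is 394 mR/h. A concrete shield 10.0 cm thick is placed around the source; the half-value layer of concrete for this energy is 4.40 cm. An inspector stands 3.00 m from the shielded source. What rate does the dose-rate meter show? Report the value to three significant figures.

Distance alone: (1.00/3.00)² = 0.1111, so 394 × 0.1111 = 43.77 mR/h.
Shield: 10.0/4.40 = 2.273 half-value layers → attenuation 2^(−2.273) = 0.2069.
Combined: 43.77 × 0.2069 = 9.056 mR/h.

9.06 mR/h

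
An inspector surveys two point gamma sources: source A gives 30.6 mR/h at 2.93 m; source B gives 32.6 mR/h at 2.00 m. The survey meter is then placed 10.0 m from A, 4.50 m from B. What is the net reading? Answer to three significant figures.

Each source contributes Iᵢ·(dᵢ/rᵢ)²; contributions add.
A: 30.6 × (2.93/10.0)² = 2.627 mR/h
B: 32.6 × (2.00/4.50)² = 6.440 mR/h
Total = 2.627 + 6.440 = 9.067 mR/h.

9.07 mR/h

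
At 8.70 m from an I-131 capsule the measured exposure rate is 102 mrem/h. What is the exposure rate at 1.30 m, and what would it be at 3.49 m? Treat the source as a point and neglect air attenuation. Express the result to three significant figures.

4570 mrem/h; 634 mrem/h

By the inverse-square law,
At 1.30 m: (8.70/1.30)² = 44.79, so 102 × 44.79 = 4569 mrem/h
At 3.49 m: 4569 × (1.30/3.49)² = 4569 × 0.1388 = 634.2 mrem/h.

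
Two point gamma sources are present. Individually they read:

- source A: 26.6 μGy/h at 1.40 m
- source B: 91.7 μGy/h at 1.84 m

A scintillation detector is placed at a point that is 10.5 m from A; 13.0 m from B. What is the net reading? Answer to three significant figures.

Each source contributes Iᵢ·(dᵢ/rᵢ)²; contributions add.
A: 26.6 × (1.40/10.5)² = 0.4729 μGy/h
B: 91.7 × (1.84/13.0)² = 1.837 μGy/h
Total = 0.4729 + 1.837 = 2.310 μGy/h.

2.31 μGy/h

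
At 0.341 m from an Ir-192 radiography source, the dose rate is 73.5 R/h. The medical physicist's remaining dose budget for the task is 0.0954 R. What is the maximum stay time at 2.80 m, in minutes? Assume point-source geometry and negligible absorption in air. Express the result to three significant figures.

By the inverse-square law, rate at 2.80 m:
73.5 × (0.341/2.80)² = 73.5 × 0.01483 = 1.090 R/h.
Stay time = 0.0954 R ÷ 1.090 R/h = 0.08752 h = 5.251 min.

5.25 min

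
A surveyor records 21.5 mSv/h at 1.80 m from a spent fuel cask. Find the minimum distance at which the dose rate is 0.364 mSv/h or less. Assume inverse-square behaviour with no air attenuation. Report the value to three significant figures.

Applying the 1/r² law, d₂ = d₁·√(I₁/I₂).
I₁/I₂ = 21.5/0.364 = 59.07, so d₂ = 1.80 × √59.07 = 13.83 m.

13.8 m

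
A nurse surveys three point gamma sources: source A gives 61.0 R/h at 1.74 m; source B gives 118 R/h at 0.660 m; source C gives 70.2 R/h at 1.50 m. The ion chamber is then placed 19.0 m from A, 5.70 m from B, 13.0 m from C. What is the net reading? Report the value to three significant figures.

By superposition, sum each source's inverse-square contribution:
A: 61.0 × (1.74/19.0)² = 0.5116 R/h
B: 118 × (0.660/5.70)² = 1.582 R/h
C: 70.2 × (1.50/13.0)² = 0.9346 R/h
Total = 0.5116 + 1.582 + 0.9346 = 3.028 R/h.

3.03 R/h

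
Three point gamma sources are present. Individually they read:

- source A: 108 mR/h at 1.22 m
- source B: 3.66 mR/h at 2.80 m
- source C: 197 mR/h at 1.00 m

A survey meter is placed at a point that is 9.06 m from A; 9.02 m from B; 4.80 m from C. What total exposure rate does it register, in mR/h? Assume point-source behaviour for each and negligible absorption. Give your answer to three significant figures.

10.9 mR/h

Each source contributes Iᵢ·(dᵢ/rᵢ)²; contributions add.
A: 108 × (1.22/9.06)² = 1.958 mR/h
B: 3.66 × (2.80/9.02)² = 0.3527 mR/h
C: 197 × (1.00/4.80)² = 8.550 mR/h
Total = 1.958 + 0.3527 + 8.550 = 10.86 mR/h.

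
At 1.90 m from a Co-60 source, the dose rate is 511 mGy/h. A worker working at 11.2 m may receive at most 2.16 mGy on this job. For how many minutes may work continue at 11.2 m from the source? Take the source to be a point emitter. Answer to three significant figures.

8.81 min

Since intensity falls as 1/r², rate at 11.2 m:
(1.90/11.2)² = 0.02878, so 511 × 0.02878 = 14.71 mGy/h.
Stay time = 2.16 mGy ÷ 14.71 mGy/h = 0.1468 h = 8.808 min.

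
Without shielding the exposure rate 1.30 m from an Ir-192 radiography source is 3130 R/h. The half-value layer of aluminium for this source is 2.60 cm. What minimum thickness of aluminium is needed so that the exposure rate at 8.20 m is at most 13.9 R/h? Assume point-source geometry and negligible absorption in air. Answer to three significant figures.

6.50 cm

At 8.20 m, distance alone gives (1.30/8.20)² = 0.02513, so 3130 × 0.02513 = 78.66 R/h.
Further attenuation needed: 78.66/13.9 = 5.659.
n = log₂(5.659) = 2.501 half-value layers.
Thickness = 2.501 × 2.60 cm = 6.503 cm.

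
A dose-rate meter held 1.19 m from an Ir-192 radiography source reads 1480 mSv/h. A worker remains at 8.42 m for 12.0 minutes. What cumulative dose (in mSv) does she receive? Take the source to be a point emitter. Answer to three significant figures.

Using I₁d₁² = I₂d₂², rate at 8.42 m:
1480 × (1.19/8.42)² = 1480 × 0.01997 = 29.56 mSv/h.
Dose = rate × time = 29.56 mSv/h × 0.2000 h = 5.912 mSv.

5.91 mSv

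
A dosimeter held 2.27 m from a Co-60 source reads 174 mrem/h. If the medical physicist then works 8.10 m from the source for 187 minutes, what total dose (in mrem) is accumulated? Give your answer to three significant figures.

42.6 mrem

Intensity scales as (d₁/d₂)², so rate at 8.10 m:
(2.27/8.10)² = 0.07854, so 174 × 0.07854 = 13.67 mrem/h.
Dose = rate × time = 13.67 mrem/h × 3.117 h = 42.61 mrem.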